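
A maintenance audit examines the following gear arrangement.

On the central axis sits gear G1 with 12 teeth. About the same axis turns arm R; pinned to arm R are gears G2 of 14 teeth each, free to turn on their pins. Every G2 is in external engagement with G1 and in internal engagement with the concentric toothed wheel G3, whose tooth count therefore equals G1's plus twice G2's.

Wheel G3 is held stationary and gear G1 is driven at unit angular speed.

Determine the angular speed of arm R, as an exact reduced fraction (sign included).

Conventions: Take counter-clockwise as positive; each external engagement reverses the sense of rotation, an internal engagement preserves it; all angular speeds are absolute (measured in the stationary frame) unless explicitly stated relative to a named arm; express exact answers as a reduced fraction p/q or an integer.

class = planetary set [G3 = 12+2·14 = 40; Willis about the carrier]
ring teeth: 12 + 2·14 = 40
12(ω_sun−ω_arm) = −40(ω_ring−ω_arm),  ω_ring = 0, ω_sun = 1
12(1−ω_arm) = −40(0−ω_arm)  ⇒  52·ω_arm = 12  ⇒  ω_arm = 3/13
exact speed ratio = 3/13

3/13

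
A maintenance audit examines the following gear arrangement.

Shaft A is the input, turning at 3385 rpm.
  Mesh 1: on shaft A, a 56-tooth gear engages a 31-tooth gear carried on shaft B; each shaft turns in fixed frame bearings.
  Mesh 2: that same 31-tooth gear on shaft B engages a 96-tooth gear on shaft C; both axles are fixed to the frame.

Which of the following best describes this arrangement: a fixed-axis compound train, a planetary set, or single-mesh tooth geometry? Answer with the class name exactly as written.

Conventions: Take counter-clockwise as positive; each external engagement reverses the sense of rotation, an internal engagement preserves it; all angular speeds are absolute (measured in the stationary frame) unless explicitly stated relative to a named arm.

class = fixed-axis compound train [2 meshes; 2 ratios multiply, 2 sense flips]
classification: fixed-axis compound train

fixed-axis compound train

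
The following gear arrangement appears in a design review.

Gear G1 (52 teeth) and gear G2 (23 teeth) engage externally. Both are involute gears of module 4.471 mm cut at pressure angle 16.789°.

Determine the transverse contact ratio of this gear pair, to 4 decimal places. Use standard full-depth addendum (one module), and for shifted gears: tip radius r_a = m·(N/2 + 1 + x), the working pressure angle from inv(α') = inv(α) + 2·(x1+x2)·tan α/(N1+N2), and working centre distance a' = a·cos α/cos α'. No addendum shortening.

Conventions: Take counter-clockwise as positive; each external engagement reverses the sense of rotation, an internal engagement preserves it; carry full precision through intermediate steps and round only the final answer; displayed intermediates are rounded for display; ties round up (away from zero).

topology: single-mesh involute geometry — m = 4.471, 52T/23T pair
base radii: r_b1 = 111.291011, r_b2 = 49.224870
tip radii: r_a1 = 120.717000, r_a2 = 55.887500
no profile shift: α' = α, a' = a
action lengths: √(r_a1²−r_b1²) = 46.764356, √(r_a2²−r_b2²) = 26.463651
base pitch p_b = π·m·cos α = 13.447347
CR = (46.764356 + 26.463651 − 167.662500·sin 16.78900°)/13.447347 = 1.844158
contact ratio ≈ 1.8442

1.8442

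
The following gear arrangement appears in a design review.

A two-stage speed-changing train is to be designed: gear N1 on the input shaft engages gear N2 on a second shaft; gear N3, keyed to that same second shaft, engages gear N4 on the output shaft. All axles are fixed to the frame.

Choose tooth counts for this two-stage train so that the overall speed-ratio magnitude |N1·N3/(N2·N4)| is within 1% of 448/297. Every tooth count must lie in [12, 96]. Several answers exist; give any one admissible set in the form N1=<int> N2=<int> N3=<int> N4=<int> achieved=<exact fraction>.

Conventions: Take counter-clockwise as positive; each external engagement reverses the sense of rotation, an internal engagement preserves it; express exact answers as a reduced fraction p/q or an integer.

class = fixed-axis compound train [2-stage, 448/297 wanted]
target = 448/297 in lowest terms: an exact hit needs N1·N3 = k·448 and N2·N4 = k·297 for one integer k, every count in [12, 96]; additionally prefer no 1:1 stage (N1 ≠ N2, N3 ≠ N4)
k = 1: no 1:1-free in-range split of k·448 and k·297 into factor pairs; take k = 2
k = 2: N1·N3 = 896 = 14·64, N2·N4 = 594 = 18·33
achieved = 14·64/(18·33) = 448/297; |achieved − target| = 0 ≤ 112/7425 ✓

N1=14 N2=18 N3=64 N4=33 achieved=448/297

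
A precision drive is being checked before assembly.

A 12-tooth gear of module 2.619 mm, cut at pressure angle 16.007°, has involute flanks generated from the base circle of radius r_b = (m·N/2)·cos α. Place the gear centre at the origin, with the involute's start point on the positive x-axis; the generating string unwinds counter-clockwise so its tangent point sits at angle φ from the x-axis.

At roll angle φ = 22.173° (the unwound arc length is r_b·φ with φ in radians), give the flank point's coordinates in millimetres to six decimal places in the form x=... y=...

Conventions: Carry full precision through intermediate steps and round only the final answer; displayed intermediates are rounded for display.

x=16.193803 y=0.287461

topology: single-mesh involute geometry — m = 2.619, N = 12
pitch radius r_p = m·N/2 = 2.619·12/2 = 15.714000
base radius r_b = r_p·cos α = 15.714000·cos 16.007° = 15.104737
roll angle φ = 22.173° = 0.38699186 rad
x = r_b·(cos φ + φ·sin φ) = 16.193803
y = r_b·(sin φ − φ·cos φ) = 0.287461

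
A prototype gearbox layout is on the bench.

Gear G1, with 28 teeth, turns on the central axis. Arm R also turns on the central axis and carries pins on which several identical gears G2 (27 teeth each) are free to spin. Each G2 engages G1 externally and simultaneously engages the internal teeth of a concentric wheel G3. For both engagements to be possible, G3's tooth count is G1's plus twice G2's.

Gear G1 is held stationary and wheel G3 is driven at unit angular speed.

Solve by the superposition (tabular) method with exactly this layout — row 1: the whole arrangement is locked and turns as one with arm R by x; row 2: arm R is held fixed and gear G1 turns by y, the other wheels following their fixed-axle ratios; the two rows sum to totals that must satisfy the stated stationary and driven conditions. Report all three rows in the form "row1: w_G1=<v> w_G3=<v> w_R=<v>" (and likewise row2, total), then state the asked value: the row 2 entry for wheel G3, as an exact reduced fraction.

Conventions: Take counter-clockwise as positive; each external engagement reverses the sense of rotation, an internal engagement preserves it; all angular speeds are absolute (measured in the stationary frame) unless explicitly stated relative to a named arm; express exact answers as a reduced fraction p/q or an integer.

row1: w_G1=41/55 w_G3=41/55 w_R=41/55
row2: w_G1=-41/55 w_G3=14/55 w_R=0
total: w_G1=0 w_G3=1 w_R=41/55
asked value: 14/55

topology: planetary set — G1 28T / G2 27T / G3 82T, arm = carrier (Willis)
superposition row 1 [locked train]: every member turns x
superposition row 2 [arm held]: sun y, ring −(28/82)·y, arm 0
boundary: total ω_sun = x + y = 0 and total ω_ring = x − (28/82)·y = 1  ⇒  y = -41/55, x = 41/55
row 2 ring = −(28/82)·(-41/55) = 14/55
totals (row 1 + row 2): sun 41/55 + (-41/55) = 0, ring 41/55 + 14/55 = 1, arm 41/55 + 0 = 41/55
asked cell (row2, ring) = 14/55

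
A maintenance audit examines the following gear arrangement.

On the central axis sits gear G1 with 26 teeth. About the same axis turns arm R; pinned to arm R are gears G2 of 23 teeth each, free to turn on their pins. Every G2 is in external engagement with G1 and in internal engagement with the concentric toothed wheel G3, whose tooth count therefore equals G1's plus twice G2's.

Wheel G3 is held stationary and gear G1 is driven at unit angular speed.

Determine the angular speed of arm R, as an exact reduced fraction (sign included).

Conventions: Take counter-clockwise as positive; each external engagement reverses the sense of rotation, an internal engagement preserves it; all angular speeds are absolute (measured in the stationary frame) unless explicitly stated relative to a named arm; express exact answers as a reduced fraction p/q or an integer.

13/49

topology: planetary set — G1 26T / G2 23T / G3 72T, arm = carrier (Willis)
ring teeth: 26 + 2·23 = 72
26(ω_sun−ω_arm) = −72(ω_ring−ω_arm),  ω_ring = 0, ω_sun = 1
26(1−ω_arm) = −72(0−ω_arm)  ⇒  98·ω_arm = 26  ⇒  ω_arm = 13/49
exact speed ratio = 13/49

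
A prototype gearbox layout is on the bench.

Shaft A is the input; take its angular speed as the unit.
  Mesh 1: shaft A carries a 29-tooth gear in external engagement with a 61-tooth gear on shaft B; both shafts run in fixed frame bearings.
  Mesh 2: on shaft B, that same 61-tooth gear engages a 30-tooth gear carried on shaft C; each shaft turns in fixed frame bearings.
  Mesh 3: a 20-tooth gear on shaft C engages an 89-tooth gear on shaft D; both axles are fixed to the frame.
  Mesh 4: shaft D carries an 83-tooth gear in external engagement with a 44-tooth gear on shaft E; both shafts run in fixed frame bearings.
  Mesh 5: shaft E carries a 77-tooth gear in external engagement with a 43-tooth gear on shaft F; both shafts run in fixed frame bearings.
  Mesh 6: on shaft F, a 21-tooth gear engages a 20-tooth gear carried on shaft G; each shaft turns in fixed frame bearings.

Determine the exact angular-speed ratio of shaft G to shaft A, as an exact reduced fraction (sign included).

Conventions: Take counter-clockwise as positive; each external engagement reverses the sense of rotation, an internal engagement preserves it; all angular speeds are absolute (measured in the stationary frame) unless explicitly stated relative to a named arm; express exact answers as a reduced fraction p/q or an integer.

117943/153080

class = fixed-axis compound train [6 meshes; 6 ratios multiply, 6 sense flips]
mesh 1 [29T→61T]: running ratio 29/61, sense −
mesh 2 [61T→30T]: running ratio 29/30, sense +
mesh 3 [20T→89T]: running ratio 58/267, sense −
mesh 4 [83T→44T]: running ratio 2407/5874, sense +
mesh 5 [77T→43T]: running ratio 16849/22962, sense −
mesh 6 [21T→20T]: running ratio 117943/153080, sense +
ω_out/ω_in = 117943/153080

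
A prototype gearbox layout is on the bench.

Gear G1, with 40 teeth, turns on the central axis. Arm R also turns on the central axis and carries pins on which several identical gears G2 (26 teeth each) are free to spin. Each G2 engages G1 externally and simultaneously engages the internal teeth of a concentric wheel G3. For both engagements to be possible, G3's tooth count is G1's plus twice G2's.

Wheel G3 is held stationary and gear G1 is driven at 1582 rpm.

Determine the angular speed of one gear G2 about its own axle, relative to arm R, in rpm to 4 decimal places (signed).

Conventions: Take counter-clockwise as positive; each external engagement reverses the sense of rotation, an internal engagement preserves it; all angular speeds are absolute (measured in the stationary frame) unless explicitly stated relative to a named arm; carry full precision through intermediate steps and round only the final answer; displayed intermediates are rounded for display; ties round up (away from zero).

topology: planetary set — G1 40T / G2 26T / G3 92T, arm = carrier (Willis)
normalise by the input: solve with ω_sun = 1, then scale by 1582 rpm
ring teeth: 40 + 2·26 = 92
40(ω_sun−ω_arm) = −92(ω_ring−ω_arm),  ω_ring = 0, ω_sun = 1
40(1−ω_arm) = −92(0−ω_arm)  ⇒  132·ω_arm = 40  ⇒  ω_arm = 10/33
sun–planet mesh: 40·(1−10/33) = −26·(ω_p−ω_arm)  ⇒  ω_p−ω_arm = -460/429
scale: ω_p−ω_arm = -460/429 × 1582 rpm = -1696.3170 rpm

-1696.3170 rpm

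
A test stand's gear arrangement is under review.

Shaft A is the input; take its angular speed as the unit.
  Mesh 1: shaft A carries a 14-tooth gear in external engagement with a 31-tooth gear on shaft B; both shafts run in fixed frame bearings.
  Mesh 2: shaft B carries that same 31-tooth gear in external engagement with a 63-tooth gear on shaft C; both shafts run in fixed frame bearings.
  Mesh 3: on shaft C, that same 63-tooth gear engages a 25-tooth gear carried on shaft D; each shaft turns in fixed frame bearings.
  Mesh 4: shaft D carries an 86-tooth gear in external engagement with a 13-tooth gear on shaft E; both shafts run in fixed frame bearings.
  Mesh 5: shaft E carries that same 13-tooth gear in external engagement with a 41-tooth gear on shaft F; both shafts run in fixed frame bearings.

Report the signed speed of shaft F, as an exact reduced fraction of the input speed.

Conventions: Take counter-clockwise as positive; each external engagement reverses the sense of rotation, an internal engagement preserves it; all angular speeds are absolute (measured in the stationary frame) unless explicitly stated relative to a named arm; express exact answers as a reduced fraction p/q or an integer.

-1204/1025

5-mesh fixed-axis compound train (all bearings frame-fixed)
mesh 1 [14T→31T]: |ω|/ω_in = 1×14/31 = 14/31, sense flips to −
mesh 2 [31T→63T]: |ω|/ω_in = (14/31)×31/63 = 2/9, sense flips to +
mesh 3 [63T→25T]: |ω|/ω_in = (2/9)×63/25 = 14/25, sense flips to −
mesh 4 [86T→13T]: |ω|/ω_in = (14/25)×86/13 = 1204/325, sense flips to +
mesh 5 [13T→41T]: |ω|/ω_in = (1204/325)×13/41 = 1204/1025, sense flips to −
signed output speed (× input speed) = -1204/1025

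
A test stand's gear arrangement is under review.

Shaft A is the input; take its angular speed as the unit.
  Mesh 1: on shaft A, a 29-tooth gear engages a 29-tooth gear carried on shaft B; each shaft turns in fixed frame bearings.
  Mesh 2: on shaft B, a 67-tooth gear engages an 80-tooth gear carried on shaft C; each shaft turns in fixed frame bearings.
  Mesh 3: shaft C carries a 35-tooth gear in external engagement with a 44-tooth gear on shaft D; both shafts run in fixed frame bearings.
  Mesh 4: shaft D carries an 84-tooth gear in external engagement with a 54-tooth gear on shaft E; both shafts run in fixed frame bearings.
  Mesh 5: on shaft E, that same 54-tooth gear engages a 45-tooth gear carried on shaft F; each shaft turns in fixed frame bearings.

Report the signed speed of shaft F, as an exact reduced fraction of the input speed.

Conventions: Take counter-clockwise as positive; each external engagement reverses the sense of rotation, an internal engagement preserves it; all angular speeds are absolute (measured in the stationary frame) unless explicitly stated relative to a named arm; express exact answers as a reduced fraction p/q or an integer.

-3283/2640

5-mesh fixed-axis compound train (all bearings frame-fixed)
mesh 1 [29T→29T]: |ω|/ω_in = 1×29/29 = 1, sense flips to −
mesh 2 [67T→80T]: |ω|/ω_in = 1×67/80 = 67/80, sense flips to +
mesh 3 [35T→44T]: |ω|/ω_in = (67/80)×35/44 = 469/704, sense flips to −
mesh 4 [84T→54T]: |ω|/ω_in = (469/704)×84/54 = 3283/3168, sense flips to +
mesh 5 [54T→45T]: |ω|/ω_in = (3283/3168)×54/45 = 3283/2640, sense flips to −
signed output speed (× input speed) = -3283/2640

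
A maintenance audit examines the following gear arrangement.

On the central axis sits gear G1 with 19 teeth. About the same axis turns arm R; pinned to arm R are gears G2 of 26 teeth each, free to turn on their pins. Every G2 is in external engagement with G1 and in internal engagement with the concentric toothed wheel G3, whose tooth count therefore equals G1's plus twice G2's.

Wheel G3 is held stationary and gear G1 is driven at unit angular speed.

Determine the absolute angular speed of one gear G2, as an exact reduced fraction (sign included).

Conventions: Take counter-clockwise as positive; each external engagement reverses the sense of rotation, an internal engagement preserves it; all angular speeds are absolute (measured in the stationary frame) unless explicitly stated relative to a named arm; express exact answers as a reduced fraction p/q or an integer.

-19/52

planetary set (19T centre, 26T on arm, 71T internal) — Willis relation
ring teeth: 19 + 2·26 = 71
19(ω_sun−ω_arm) = −71(ω_ring−ω_arm),  ω_ring = 0, ω_sun = 1
19(1−ω_arm) = −71(0−ω_arm)  ⇒  90·ω_arm = 19  ⇒  ω_arm = 19/90
sun–planet mesh: 19·(1−19/90) = −26·(ω_p−ω_arm)  ⇒  ω_p−ω_arm = -1349/2340
ω_p = 19/90 − 1349/2340 = -19/52
exact speed ratio = -19/52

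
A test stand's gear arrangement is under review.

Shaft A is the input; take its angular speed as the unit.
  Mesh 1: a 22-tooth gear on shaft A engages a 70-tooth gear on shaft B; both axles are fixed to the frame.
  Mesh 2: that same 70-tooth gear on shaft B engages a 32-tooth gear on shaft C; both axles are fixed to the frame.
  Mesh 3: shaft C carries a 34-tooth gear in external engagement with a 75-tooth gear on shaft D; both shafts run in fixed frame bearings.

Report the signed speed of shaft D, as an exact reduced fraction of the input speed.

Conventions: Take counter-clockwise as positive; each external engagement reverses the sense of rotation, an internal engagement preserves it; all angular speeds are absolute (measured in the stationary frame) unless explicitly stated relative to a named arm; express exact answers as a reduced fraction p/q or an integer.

-187/600

3-mesh fixed-axis compound train (all bearings frame-fixed)
mesh 1 [22T→70T]: |ω|/ω_in = 1×22/70 = 11/35, sense flips to −
mesh 2 [70T→32T]: |ω|/ω_in = (11/35)×70/32 = 11/16, sense flips to +
mesh 3 [34T→75T]: |ω|/ω_in = (11/16)×34/75 = 187/600, sense flips to −
signed output speed (× input speed) = -187/600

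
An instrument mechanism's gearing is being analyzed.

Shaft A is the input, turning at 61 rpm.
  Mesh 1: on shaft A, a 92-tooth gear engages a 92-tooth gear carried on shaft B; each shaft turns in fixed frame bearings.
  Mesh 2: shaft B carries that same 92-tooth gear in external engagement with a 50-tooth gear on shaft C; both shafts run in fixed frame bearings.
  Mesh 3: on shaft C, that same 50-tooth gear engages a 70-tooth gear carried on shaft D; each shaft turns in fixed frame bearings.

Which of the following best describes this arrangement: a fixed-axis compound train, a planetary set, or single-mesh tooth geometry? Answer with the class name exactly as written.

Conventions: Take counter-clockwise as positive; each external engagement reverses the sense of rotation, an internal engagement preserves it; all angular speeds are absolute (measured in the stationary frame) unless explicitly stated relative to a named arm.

recognized (4 fixed axles, 3 meshes): fixed-axis compound train
classification: fixed-axis compound train

fixed-axis compound train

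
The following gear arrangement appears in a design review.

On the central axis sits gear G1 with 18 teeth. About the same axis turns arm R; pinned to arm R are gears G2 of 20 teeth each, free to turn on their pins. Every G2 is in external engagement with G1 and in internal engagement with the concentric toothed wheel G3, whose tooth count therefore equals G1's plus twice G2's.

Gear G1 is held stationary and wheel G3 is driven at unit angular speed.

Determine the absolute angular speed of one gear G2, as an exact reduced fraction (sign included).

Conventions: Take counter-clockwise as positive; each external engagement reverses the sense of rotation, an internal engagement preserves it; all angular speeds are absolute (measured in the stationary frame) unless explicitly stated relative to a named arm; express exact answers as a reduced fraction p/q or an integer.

29/20

topology: planetary set — G1 18T / G2 20T / G3 58T, arm = carrier (Willis)
ring teeth: 18 + 2·20 = 58
18(ω_sun−ω_arm) = −58(ω_ring−ω_arm),  ω_sun = 0, ω_ring = 1
18(0−ω_arm) = −58(1−ω_arm)  ⇒  76·ω_arm = 58  ⇒  ω_arm = 29/38
sun–planet mesh: 18·(0−29/38) = −20·(ω_p−ω_arm)  ⇒  ω_p−ω_arm = 261/380
ω_p = 29/38 + 261/380 = 29/20
exact speed ratio = 29/20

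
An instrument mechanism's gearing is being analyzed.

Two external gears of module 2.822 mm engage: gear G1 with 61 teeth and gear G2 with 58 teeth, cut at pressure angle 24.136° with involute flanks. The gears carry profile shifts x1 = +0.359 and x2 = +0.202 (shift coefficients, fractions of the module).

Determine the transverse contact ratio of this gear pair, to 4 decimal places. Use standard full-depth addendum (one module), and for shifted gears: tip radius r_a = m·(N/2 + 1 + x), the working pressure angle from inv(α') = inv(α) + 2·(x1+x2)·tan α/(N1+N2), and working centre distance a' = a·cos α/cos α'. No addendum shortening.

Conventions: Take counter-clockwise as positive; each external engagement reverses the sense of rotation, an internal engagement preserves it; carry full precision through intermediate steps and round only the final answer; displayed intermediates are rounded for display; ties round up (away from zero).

1.5387

class = single-mesh tooth geometry [involute pair 61T × 58T, m = 2.822]
base radii: r_b1 = 78.546452, r_b2 = 74.683512
tip radii: r_a1 = 89.906098, r_a2 = 85.230044
inv(α') = inv(24.136°) + 2·(+0.359+0.202)·tan α/(61+58) = 0.03104792  ⇒  α' = 25.27905°
a' = a·cos α / cos α' = 167.9090·cos 24.136°/cos 25.27905° = 169.457422
action lengths: √(r_a1²−r_b1²) = 43.744271, √(r_a2²−r_b2²) = 41.067425
base pitch p_b = π·m·cos α = 8.090523
CR = (43.744271 + 41.067425 − 169.457422·sin 25.27905°)/8.090523 = 1.538683
contact ratio ≈ 1.5387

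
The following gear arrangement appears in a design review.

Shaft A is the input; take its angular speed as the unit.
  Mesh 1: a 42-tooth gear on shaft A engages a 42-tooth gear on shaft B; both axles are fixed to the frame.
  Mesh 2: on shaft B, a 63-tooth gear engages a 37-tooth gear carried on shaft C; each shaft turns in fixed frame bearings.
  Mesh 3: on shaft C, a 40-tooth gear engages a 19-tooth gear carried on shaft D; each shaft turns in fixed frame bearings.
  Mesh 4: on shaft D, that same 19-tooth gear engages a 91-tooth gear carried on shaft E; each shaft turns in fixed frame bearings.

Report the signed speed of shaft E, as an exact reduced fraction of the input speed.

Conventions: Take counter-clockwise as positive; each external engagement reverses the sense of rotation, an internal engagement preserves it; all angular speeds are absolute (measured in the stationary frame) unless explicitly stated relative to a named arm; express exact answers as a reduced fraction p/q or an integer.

360/481

4-mesh fixed-axis compound train (all bearings frame-fixed)
mesh 1 [42T→42T]: |ω|/ω_in = 1×42/42 = 1, sense flips to −
mesh 2 [63T→37T]: |ω|/ω_in = 1×63/37 = 63/37, sense flips to +
mesh 3 [40T→19T]: |ω|/ω_in = (63/37)×40/19 = 2520/703, sense flips to −
mesh 4 [19T→91T]: |ω|/ω_in = (2520/703)×19/91 = 360/481, sense flips to +
signed output speed (× input speed) = 360/481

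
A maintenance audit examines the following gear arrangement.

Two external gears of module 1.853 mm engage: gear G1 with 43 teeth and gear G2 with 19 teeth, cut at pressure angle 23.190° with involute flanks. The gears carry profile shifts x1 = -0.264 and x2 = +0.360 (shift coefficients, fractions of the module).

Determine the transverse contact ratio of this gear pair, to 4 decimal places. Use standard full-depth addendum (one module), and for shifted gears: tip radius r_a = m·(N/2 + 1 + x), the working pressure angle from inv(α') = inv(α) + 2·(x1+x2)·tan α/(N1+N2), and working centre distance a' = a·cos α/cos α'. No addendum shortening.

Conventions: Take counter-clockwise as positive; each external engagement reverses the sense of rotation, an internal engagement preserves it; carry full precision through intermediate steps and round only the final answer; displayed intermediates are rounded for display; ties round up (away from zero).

topology: single-mesh involute geometry — m = 1.853, 43T/19T pair
base radii: r_b1 = 36.620631, r_b2 = 16.181209
tip radii: r_a1 = 41.203308, r_a2 = 20.123580
inv(α') = inv(23.190°) + 2·(-0.264+0.360)·tan α/(43+19) = 0.02497875  ⇒  α' = 23.59616°
a' = a·cos α / cos α' = 57.4430·cos 23.190°/cos 23.59616° = 57.619424
action lengths: √(r_a1²−r_b1²) = 18.884967, √(r_a2²−r_b2²) = 11.963567
base pitch p_b = π·m·cos α = 5.351028
CR = (18.884967 + 11.963567 − 57.619424·sin 23.59616°)/5.351028 = 1.454710
contact ratio ≈ 1.4547

1.4547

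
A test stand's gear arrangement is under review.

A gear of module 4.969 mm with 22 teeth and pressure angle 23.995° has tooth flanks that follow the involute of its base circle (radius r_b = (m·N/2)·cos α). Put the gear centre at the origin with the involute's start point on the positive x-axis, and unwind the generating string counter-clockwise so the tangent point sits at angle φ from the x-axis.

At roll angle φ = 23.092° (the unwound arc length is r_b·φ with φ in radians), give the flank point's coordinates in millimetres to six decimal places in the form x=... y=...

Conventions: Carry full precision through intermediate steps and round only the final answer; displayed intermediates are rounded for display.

x=53.827822 y=1.072095

recognized (one wheel, involute flank): single-mesh tooth geometry, m = 4.969, N = 22
pitch radius r_p = m·N/2 = 4.969·22/2 = 54.659000
base radius r_b = r_p·cos α = 54.659000·cos 23.995° = 49.935421
roll angle φ = 23.092° = 0.40303143 rad
x = r_b·(cos φ + φ·sin φ) = 53.827822
y = r_b·(sin φ − φ·cos φ) = 1.072095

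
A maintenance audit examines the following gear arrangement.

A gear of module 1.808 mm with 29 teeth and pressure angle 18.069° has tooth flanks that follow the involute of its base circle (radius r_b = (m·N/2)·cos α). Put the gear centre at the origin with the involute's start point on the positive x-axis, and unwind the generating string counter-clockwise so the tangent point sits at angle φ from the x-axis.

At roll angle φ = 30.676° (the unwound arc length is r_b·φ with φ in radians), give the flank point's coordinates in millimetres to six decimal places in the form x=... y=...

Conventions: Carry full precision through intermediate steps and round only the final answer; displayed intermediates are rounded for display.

recognized (one wheel, involute flank): single-mesh tooth geometry, m = 1.808, N = 29
pitch radius r_p = m·N/2 = 1.808·29/2 = 26.216000
base radius r_b = r_p·cos α = 26.216000·cos 18.069° = 24.923123
roll angle φ = 30.676° = 0.53539720 rad
x = r_b·(cos φ + φ·sin φ) = 28.243293
y = r_b·(sin φ − φ·cos φ) = 1.238822

x=28.243293 y=1.238822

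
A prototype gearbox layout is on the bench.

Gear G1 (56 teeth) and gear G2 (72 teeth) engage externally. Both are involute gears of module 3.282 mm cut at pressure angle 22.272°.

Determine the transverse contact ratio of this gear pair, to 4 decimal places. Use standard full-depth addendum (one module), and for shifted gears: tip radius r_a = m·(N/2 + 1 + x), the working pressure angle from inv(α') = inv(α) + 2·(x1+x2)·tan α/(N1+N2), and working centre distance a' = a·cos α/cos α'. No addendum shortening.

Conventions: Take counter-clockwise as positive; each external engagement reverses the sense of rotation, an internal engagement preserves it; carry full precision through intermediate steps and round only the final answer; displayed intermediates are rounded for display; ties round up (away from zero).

1.6738

class = single-mesh tooth geometry [involute pair 56T × 72T, m = 3.282]
base radii: r_b1 = 85.040103, r_b2 = 109.337275
tip radii: r_a1 = 95.178000, r_a2 = 121.434000
no profile shift: α' = α, a' = a
action lengths: √(r_a1²−r_b1²) = 42.743801, √(r_a2²−r_b2²) = 52.835372
base pitch p_b = π·m·cos α = 9.541477
CR = (42.743801 + 52.835372 − 210.048000·sin 22.27200°)/9.541477 = 1.673760
contact ratio ≈ 1.6738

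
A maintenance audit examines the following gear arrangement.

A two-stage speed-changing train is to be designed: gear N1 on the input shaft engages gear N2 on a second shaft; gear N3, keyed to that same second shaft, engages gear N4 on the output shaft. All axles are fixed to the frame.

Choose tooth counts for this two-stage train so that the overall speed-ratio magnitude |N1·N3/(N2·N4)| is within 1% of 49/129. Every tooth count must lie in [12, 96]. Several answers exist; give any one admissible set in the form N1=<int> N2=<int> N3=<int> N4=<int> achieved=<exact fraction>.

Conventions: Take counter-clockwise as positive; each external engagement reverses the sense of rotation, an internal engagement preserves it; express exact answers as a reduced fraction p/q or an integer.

2-stage fixed-axis compound train for ratio 49/129
target = 49/129 in lowest terms: an exact hit needs N1·N3 = k·49 and N2·N4 = k·129 for one integer k, every count in [12, 96]; additionally prefer no 1:1 stage (N1 ≠ N2, N3 ≠ N4)
k = 1…3: no 1:1-free in-range split of k·49 and k·129 into factor pairs; take k = 4
k = 4: N1·N3 = 196 = 14·14, N2·N4 = 516 = 12·43
achieved = 14·14/(12·43) = 49/129; |achieved − target| = 0 ≤ 49/12900 ✓

N1=14 N2=12 N3=14 N4=43 achieved=49/129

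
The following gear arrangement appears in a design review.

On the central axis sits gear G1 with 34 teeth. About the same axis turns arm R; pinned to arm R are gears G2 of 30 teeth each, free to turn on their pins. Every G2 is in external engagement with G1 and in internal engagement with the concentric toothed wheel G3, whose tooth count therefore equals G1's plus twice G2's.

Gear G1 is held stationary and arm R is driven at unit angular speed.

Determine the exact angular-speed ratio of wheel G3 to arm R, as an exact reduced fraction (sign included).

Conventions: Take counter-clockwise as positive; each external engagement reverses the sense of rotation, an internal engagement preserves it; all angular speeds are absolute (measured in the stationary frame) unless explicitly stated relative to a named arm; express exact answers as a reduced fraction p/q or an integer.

64/47

planetary set (34T centre, 30T on arm, 94T internal) — Willis relation
ring teeth: 34 + 2·30 = 94
34(ω_sun−ω_arm) = −94(ω_ring−ω_arm),  ω_sun = 0, ω_arm = 1
ω_ring = 1 − (34/94)(0−1) = 64/47
ω_out/ω_in = 64/47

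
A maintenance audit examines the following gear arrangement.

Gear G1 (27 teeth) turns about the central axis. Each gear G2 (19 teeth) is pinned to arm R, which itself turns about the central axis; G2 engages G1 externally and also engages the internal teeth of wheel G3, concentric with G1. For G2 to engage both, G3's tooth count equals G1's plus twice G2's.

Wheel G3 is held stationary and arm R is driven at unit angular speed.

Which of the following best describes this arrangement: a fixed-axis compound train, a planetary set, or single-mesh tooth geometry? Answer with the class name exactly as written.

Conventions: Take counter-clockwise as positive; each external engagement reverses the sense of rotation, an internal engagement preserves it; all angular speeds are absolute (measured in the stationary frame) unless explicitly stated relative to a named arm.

planetary set (27T centre, 19T on arm, 65T internal) — Willis relation
classification: planetary set

planetary set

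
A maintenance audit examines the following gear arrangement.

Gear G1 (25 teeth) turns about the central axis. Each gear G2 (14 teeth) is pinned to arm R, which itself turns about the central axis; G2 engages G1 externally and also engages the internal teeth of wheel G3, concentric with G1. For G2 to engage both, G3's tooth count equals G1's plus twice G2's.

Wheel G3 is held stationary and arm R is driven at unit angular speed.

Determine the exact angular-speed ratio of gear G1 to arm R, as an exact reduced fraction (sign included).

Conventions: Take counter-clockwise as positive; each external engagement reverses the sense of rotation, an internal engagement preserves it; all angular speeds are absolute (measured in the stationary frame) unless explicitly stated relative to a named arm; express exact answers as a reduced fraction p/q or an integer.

class = planetary set [G3 = 25+2·14 = 53; Willis about the carrier]
ring teeth: 25 + 2·14 = 53
25(ω_sun−ω_arm) = −53(ω_ring−ω_arm),  ω_ring = 0, ω_arm = 1
ω_sun = 1 − (53/25)(0−1) = 78/25
ω_out/ω_in = 78/25

78/25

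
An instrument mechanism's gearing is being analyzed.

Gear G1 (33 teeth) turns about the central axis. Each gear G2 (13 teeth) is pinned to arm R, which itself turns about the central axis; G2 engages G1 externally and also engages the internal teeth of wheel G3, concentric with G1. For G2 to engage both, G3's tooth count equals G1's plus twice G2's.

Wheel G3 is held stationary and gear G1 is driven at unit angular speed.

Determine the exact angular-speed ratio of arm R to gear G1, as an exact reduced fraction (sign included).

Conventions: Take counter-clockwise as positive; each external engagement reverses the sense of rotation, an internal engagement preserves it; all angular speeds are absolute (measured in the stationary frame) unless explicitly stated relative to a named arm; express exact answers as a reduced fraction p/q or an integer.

33/92

recognized (axles ride arm R): planetary set, 33/13/59 teeth
ring teeth: 33 + 2·13 = 59
33(ω_sun−ω_arm) = −59(ω_ring−ω_arm),  ω_ring = 0, ω_sun = 1
33(1−ω_arm) = −59(0−ω_arm)  ⇒  92·ω_arm = 33  ⇒  ω_arm = 33/92
ω_out/ω_in = 33/92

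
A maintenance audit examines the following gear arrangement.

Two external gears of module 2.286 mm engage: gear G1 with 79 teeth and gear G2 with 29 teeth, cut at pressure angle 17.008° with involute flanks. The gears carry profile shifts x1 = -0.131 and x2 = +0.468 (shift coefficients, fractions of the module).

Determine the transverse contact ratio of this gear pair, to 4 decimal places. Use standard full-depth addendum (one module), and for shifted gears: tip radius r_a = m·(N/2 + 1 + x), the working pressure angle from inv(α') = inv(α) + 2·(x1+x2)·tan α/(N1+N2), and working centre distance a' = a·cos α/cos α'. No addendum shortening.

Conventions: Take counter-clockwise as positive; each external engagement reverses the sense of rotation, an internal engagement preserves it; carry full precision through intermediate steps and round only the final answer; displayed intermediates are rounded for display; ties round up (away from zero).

recognized (one external pair, fixed centres): single-mesh tooth geometry, m = 2.286, N1 = 79, N2 = 29
base radii: r_b1 = 86.347764, r_b2 = 31.697280
tip radii: r_a1 = 92.283534, r_a2 = 36.502848
inv(α') = inv(17.008°) + 2·(-0.131+0.468)·tan α/(79+29) = 0.01094670  ⇒  α' = 18.10049°
a' = a·cos α / cos α' = 123.4440·cos 17.008°/cos 18.10049° = 124.190870
action lengths: √(r_a1²−r_b1²) = 32.562469, √(r_a2²−r_b2²) = 18.103600
base pitch p_b = π·m·cos α = 6.867582
CR = (32.562469 + 18.103600 − 124.190870·sin 18.10049°)/6.867582 = 1.759262
contact ratio ≈ 1.7593

1.7593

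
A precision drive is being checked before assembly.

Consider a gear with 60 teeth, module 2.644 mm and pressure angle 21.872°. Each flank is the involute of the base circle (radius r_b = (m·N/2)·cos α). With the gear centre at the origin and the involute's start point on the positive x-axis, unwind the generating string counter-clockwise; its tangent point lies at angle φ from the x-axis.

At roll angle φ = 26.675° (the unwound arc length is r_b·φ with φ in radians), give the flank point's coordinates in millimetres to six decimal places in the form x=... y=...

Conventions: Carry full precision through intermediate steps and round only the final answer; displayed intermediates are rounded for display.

x=81.160919 y=2.422817

single-mesh involute tooth geometry (60T wheel at module 2.644)
pitch radius r_p = m·N/2 = 2.644·60/2 = 79.320000
base radius r_b = r_p·cos α = 79.320000·cos 21.872° = 73.610421
roll angle φ = 26.675° = 0.46556658 rad
x = r_b·(cos φ + φ·sin φ) = 81.160919
y = r_b·(sin φ − φ·cos φ) = 2.422817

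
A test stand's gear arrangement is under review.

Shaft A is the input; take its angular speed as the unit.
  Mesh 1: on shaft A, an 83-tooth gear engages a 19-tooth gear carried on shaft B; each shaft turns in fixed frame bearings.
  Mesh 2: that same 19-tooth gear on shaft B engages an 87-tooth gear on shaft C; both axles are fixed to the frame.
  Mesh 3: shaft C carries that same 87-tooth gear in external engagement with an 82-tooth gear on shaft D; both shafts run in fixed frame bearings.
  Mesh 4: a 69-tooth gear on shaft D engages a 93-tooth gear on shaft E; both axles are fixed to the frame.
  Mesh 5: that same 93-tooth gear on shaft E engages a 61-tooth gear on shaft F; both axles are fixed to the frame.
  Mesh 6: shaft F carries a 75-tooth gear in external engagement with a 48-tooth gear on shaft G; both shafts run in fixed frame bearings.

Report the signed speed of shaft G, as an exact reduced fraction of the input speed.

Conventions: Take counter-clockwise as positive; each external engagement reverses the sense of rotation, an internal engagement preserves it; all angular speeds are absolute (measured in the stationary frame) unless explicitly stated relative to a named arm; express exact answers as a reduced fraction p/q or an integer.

6-mesh fixed-axis compound train (all bearings frame-fixed)
mesh 1 [83T→19T]: |ω|/ω_in = 1×83/19 = 83/19, sense flips to −
mesh 2 [19T→87T]: |ω|/ω_in = (83/19)×19/87 = 83/87, sense flips to +
mesh 3 [87T→82T]: |ω|/ω_in = (83/87)×87/82 = 83/82, sense flips to −
mesh 4 [69T→93T]: |ω|/ω_in = (83/82)×69/93 = 1909/2542, sense flips to +
mesh 5 [93T→61T]: |ω|/ω_in = (1909/2542)×93/61 = 5727/5002, sense flips to −
mesh 6 [75T→48T]: |ω|/ω_in = (5727/5002)×75/48 = 143175/80032, sense flips to +
signed output speed (× input speed) = 143175/80032

143175/80032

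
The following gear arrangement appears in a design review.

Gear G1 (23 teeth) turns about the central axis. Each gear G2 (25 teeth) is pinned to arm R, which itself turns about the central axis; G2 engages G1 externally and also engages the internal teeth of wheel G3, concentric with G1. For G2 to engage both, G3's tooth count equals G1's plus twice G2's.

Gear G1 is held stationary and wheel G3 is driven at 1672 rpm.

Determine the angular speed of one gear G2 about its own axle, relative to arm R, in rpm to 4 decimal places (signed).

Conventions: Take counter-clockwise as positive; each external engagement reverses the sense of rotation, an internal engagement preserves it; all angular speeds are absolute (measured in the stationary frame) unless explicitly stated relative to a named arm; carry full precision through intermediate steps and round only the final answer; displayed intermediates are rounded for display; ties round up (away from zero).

+1169.7033 rpm

topology: planetary set — G1 23T / G2 25T / G3 73T, arm = carrier (Willis)
normalise by the input: solve with ω_ring = 1, then scale by 1672 rpm
ring teeth: 23 + 2·25 = 73
23(ω_sun−ω_arm) = −73(ω_ring−ω_arm),  ω_sun = 0, ω_ring = 1
23(0−ω_arm) = −73(1−ω_arm)  ⇒  96·ω_arm = 73  ⇒  ω_arm = 73/96
sun–planet mesh: 23·(0−73/96) = −25·(ω_p−ω_arm)  ⇒  ω_p−ω_arm = 1679/2400
scale: ω_p−ω_arm = 1679/2400 × 1672 rpm = +1169.7033 rpm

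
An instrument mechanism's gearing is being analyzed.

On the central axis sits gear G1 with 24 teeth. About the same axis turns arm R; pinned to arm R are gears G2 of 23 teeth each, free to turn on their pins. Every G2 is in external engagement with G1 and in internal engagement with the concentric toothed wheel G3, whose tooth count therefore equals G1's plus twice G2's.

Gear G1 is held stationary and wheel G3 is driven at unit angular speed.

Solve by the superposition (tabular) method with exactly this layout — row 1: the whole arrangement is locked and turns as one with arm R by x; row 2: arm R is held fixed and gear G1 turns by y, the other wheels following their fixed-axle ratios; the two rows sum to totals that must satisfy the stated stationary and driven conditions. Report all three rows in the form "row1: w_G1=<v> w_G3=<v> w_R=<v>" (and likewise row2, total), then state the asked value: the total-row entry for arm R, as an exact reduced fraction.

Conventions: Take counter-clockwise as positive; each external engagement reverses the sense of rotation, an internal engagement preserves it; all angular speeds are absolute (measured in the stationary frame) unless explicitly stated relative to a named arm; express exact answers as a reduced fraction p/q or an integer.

class = planetary set [G3 = 24+2·23 = 70; Willis about the carrier]
superposition row 1 [locked train]: every member turns x
row 2: sun turns y, ring = −(24/70)·y, arm 0
boundary: total ω_sun = x + y = 0 and total ω_ring = x − (24/70)·y = 1  ⇒  y = -35/47, x = 35/47
row 2 ring = −(24/70)·(-35/47) = 12/47
totals (row 1 + row 2): sun 35/47 + (-35/47) = 0, ring 35/47 + 12/47 = 1, arm 35/47 + 0 = 35/47
asked cell (total, arm) = 35/47

row1: w_G1=35/47 w_G3=35/47 w_R=35/47
row2: w_G1=-35/47 w_G3=12/47 w_R=0
total: w_G1=0 w_G3=1 w_R=35/47
asked value: 35/47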